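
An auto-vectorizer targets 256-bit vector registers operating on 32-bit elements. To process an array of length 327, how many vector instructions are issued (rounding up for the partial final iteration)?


Width = 256 / 32 = 8 elements per vector op
Iterations = ceil(327 / 8) = 41

41


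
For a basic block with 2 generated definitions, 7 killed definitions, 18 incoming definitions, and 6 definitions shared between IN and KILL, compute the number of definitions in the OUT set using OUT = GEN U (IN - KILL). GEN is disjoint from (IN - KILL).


IN - KILL: 18 - 6 = 12 surviving definitions
OUT = GEN + surviving = 2 + 12 = 14

14


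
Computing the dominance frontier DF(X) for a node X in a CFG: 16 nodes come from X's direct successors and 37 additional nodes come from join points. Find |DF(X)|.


DF(X) = direct successor contributions + join point contributions
= 16 + 37 = 53

53


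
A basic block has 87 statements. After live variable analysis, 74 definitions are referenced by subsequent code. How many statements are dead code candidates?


Dead code = total statements - live definitions
= 87 - 74 = 13

13


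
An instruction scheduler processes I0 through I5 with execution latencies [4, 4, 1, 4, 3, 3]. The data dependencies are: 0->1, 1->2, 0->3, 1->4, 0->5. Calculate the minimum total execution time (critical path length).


Compute longest path through dependency graph: dist(Ik) = max over predecessors of dist + latency(Ik).
dist(I0) = latency 4 = 4
dist(I1) = dist(I0) + 4 = 4 + 4 = 8
dist(I2) = dist(I1) + 1 = 8 + 1 = 9
dist(I3) = dist(I0) + 4 = 4 + 4 = 8
dist(I4) = dist(I1) + 3 = 8 + 3 = 11
dist(I5) = dist(I0) + 3 = 4 + 3 = 7
Critical path = max dist = 11

11


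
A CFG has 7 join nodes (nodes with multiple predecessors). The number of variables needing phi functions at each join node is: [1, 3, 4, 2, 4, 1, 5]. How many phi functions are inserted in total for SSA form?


Total phi functions = sum of phi functions at each join node
= 1 + 3 + 4 + 2 + 4 + 1 + 5 = 20

20


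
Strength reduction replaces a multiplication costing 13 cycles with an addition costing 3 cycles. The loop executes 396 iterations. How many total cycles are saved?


Per-iteration saving = 13 - 3 = 10
Total saved = 396 * 10 = 3960

3960


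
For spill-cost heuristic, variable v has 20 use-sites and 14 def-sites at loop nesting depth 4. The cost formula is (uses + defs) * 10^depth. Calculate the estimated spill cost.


uses + defs = 20 + 14 = 34
10^4 = 10000
Spill cost = 34 * 10000 = 340000

340000


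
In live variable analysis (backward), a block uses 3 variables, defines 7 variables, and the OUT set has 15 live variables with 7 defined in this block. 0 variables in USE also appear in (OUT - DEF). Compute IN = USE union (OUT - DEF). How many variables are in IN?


OUT - DEF: 15 - 7 = 8
|IN| = |USE| + |OUT - DEF| - |USE ∩ (OUT - DEF)| = 3 + 8 - 0 = 11

11


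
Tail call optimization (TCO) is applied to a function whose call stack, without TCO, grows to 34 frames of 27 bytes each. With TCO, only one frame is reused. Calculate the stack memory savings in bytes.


Without TCO: 34 * 27 = 918 bytes
With TCO: reuse 1 frame = 27 bytes
Savings = 918 - 27 = 891

891


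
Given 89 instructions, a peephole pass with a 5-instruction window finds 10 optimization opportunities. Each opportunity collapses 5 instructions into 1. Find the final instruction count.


Each match removes 4 instructions.
Total removed = 10 * 4 = 40
Remaining = 89 - 40 = 49

49


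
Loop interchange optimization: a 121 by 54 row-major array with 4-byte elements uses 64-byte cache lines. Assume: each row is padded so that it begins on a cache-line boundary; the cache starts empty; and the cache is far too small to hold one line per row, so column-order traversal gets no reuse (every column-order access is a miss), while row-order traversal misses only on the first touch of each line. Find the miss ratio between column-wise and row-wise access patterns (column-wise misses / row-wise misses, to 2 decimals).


Each row occupies 54 * 4 = 216 bytes and starts on a line boundary, so it spans ceil(216 / 64) = 4 cache lines.
Row-major traversal misses (one per line touched): 121 * ceil(54 * 4 / 64) = 484
Column-major traversal misses (no reuse, every access misses): 121 * 54 = 6534
Ratio = 6534 / 484 = 13.5

13.5


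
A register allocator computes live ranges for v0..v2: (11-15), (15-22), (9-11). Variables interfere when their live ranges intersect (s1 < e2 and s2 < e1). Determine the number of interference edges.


Check all pairs for overlapping intervals.
Two intervals (s1,e1) and (s2,e2) overlap if s1 < e2 and s2 < e1.
v0 (11-15) vs v1..v2: overlaps none -> 0
v1 (15-22) vs v2: overlaps none -> 0
Total overlapping pairs = 0 + 0 = 0

0


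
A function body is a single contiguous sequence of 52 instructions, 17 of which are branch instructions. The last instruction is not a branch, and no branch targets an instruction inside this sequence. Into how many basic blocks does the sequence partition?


With no in-sequence branch targets, the leaders are the first instruction plus the instruction after each branch.
Number of basic blocks = branches + 1
= 17 + 1 = 18

18


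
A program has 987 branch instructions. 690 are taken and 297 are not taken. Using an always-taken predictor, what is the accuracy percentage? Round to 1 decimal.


Predictor: always-taken
Correct predictions = 690
Accuracy = 690 / 987 * 100 = 69.9%

69.9


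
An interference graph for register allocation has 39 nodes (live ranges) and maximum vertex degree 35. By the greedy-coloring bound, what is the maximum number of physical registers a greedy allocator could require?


Greedy coloring never needs more than (max_degree + 1) colors: when coloring a vertex, at most max_degree neighbors are already colored.
Upper bound = 35 + 1 = 36

36


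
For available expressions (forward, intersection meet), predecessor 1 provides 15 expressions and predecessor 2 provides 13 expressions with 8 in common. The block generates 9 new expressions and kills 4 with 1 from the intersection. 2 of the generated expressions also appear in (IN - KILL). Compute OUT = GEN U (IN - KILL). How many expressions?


IN = intersection of predecessors = 8
IN - KILL = 8 - 1 = 7
|OUT| = |GEN| + |IN - KILL| - |GEN ∩ (IN - KILL)| = 9 + 7 - 2 = 14

14


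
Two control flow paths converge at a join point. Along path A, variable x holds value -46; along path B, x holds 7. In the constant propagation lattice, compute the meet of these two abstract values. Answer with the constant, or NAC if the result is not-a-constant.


Meet operation: if both paths give the same constant, result is that constant; if they differ, result is NAC (not-a-constant).
Path A: -46, Path B: 7 -> differ
Result: not-a-constant -> NAC

NAC


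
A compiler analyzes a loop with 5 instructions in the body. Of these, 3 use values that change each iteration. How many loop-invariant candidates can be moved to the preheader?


Invariant candidates = total - loop-dependent
= 5 - 3 = 2

2


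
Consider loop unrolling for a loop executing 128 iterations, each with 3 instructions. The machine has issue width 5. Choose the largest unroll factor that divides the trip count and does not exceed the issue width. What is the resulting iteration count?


Largest divisor of 128 <= 5 is 4
New iterations = 128 / 4 = 32

32


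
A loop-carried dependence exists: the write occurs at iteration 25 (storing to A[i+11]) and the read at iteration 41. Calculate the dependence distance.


Distance = read iteration - write iteration
= 41 - 25 = 16

16


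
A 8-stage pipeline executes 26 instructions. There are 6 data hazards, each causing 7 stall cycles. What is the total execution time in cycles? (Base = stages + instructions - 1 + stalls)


Base cycles = 8 + 26 - 1 = 33
Total stalls = 6 * 7 = 42
Total = 33 + 42 = 75

75


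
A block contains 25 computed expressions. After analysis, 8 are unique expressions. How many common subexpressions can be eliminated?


CSE count = total expressions - unique expressions
= 25 - 8 = 17

17


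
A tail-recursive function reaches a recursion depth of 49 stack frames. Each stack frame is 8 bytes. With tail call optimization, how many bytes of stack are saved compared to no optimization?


Without TCO: 49 * 8 = 392 bytes
With TCO: reuse 1 frame = 8 bytes
Savings = 392 - 8 = 384

384


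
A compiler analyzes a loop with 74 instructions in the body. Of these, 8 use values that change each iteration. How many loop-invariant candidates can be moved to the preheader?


Invariant candidates = total - loop-dependent
= 74 - 8 = 66

66


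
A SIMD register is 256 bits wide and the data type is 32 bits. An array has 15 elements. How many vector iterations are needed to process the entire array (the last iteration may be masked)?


Width = 256 / 32 = 8 elements per vector op
Iterations = ceil(15 / 8) = 2

2


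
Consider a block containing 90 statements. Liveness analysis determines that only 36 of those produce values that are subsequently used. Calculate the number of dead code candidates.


Dead code = total statements - live definitions
= 90 - 36 = 54

54


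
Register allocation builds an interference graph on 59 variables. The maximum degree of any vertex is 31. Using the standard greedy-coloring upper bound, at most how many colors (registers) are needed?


Greedy coloring never needs more than (max_degree + 1) colors: when coloring a vertex, at most max_degree neighbors are already colored.
Upper bound = 31 + 1 = 32

32


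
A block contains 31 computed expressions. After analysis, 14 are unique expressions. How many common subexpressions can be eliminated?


CSE count = total expressions - unique expressions
= 31 - 14 = 17

17


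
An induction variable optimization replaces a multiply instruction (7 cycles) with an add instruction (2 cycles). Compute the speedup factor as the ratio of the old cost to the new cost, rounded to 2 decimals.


Ratio = mult_cost / add_cost = 7 / 2 = 3.5

3.5


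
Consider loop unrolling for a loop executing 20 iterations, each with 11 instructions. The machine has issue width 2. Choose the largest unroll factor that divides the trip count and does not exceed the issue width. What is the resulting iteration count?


Largest divisor of 20 <= 2 is 2
New iterations = 20 / 2 = 10

10


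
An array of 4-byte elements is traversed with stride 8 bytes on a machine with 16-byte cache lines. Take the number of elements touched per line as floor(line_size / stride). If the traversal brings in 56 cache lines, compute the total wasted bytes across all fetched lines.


Elements per line = floor(16 / 8) = 2
Bytes used per line = 2 * 4 = 8
Wasted per line = 16 - 8 = 8
Total wasted = 8 * 56 = 448

448


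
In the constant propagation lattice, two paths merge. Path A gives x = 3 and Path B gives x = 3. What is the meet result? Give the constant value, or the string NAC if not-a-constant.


Meet operation: if both paths give the same constant, result is that constant; if they differ, result is NAC (not-a-constant).
Path A: 3, Path B: 3 -> equal
Result: constant -> 3

3


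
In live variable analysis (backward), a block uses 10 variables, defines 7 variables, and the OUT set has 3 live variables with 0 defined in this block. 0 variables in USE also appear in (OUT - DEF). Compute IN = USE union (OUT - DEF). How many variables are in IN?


OUT - DEF: 3 - 0 = 3
|IN| = |USE| + |OUT - DEF| - |USE ∩ (OUT - DEF)| = 10 + 3 - 0 = 13

13


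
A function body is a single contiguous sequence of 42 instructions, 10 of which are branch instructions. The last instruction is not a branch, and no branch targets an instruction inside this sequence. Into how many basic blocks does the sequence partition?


With no in-sequence branch targets, the leaders are the first instruction plus the instruction after each branch.
Number of basic blocks = branches + 1
= 10 + 1 = 11

11


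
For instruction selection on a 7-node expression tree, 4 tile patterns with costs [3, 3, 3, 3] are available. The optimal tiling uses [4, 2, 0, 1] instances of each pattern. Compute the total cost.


Total cost = sum(count_i * cost_i)
= 4*3 + 2*3 + 0*3 + 1*3
= 21

21


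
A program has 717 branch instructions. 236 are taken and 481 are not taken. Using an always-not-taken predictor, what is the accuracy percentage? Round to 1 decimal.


Predictor: always-not-taken
Correct predictions = 481
Accuracy = 481 / 717 * 100 = 67.1%

67.1


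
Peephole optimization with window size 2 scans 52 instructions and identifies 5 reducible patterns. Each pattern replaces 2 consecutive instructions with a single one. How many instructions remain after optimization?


Each match removes 1 instructions.
Total removed = 5 * 1 = 5
Remaining = 52 - 5 = 47

47


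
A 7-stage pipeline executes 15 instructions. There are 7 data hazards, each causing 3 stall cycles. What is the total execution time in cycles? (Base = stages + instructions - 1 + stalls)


Base cycles = 7 + 15 - 1 = 21
Total stalls = 7 * 3 = 21
Total = 21 + 21 = 42

42


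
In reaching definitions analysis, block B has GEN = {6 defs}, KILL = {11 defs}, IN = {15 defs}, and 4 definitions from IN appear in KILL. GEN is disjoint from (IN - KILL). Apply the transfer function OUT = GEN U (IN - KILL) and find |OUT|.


IN - KILL: 15 - 4 = 11 surviving definitions
OUT = GEN + surviving = 6 + 11 = 17

17


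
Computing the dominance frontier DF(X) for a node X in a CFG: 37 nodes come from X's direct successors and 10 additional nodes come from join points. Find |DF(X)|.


DF(X) = direct successor contributions + join point contributions
= 37 + 10 = 47

47


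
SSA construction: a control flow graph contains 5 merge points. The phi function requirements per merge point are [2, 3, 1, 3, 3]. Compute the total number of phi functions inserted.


Total phi functions = sum of phi functions at each join node
= 2 + 3 + 1 + 3 + 3 = 12

12


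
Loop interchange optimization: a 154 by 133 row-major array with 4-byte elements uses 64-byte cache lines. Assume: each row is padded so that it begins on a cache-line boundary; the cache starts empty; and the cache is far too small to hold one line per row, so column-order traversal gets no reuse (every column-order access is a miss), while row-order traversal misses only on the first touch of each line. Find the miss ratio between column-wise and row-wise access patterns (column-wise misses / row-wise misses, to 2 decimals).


Each row occupies 133 * 4 = 532 bytes and starts on a line boundary, so it spans ceil(532 / 64) = 9 cache lines.
Row-major traversal misses (one per line touched): 154 * ceil(133 * 4 / 64) = 1386
Column-major traversal misses (no reuse, every access misses): 154 * 133 = 20482
Ratio = 20482 / 1386 = 14.78

14.78


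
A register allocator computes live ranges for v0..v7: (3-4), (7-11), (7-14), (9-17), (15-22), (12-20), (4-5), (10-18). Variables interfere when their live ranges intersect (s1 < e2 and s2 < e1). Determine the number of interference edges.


Check all pairs for overlapping intervals.
Two intervals (s1,e1) and (s2,e2) overlap if s1 < e2 and s2 < e1.
v0 (3-4) vs v1..v7: overlaps none -> 0
v1 (7-11) vs v2..v7: overlaps v2, v3, v7 -> 3
v2 (7-14) vs v3..v7: overlaps v3, v5, v7 -> 3
v3 (9-17) vs v4..v7: overlaps v4, v5, v7 -> 3
v4 (15-22) vs v5..v7: overlaps v5, v7 -> 2
v5 (12-20) vs v6..v7: overlaps v7 -> 1
v6 (4-5) vs v7: overlaps none -> 0
Total overlapping pairs = 0 + 3 + 3 + 3 + 2 + 1 + 0 = 12

12


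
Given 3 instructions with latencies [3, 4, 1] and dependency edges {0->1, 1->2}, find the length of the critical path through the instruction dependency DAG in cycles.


Compute longest path through dependency graph: dist(Ik) = max over predecessors of dist + latency(Ik).
dist(I0) = latency 3 = 3
dist(I1) = dist(I0) + 4 = 3 + 4 = 7
dist(I2) = dist(I1) + 1 = 7 + 1 = 8
Critical path = max dist = 8

8


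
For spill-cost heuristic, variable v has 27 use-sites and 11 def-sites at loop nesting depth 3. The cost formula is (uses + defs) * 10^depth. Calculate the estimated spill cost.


uses + defs = 27 + 11 = 38
10^3 = 1000
Spill cost = 38 * 1000 = 38000

38000


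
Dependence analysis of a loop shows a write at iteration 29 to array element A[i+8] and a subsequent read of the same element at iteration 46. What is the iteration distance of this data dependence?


Distance = read iteration - write iteration
= 46 - 29 = 17

17


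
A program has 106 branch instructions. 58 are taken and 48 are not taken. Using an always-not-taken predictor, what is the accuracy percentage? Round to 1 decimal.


Predictor: always-not-taken
Correct predictions = 48
Accuracy = 48 / 106 * 100 = 45.3%

45.3


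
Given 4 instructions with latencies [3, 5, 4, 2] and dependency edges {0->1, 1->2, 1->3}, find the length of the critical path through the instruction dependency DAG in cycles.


Compute longest path through dependency graph: dist(Ik) = max over predecessors of dist + latency(Ik).
dist(I0) = latency 3 = 3
dist(I1) = dist(I0) + 5 = 3 + 5 = 8
dist(I2) = dist(I1) + 4 = 8 + 4 = 12
dist(I3) = dist(I1) + 2 = 8 + 2 = 10
Critical path = max dist = 12

12


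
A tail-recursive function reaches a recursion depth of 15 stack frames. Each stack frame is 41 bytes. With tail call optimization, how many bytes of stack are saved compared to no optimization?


Without TCO: 15 * 41 = 615 bytes
With TCO: reuse 1 frame = 41 bytes
Savings = 615 - 41 = 574

574


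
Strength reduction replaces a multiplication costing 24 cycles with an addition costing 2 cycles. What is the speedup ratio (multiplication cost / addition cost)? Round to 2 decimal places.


Ratio = mult_cost / add_cost = 24 / 2 = 12.0

12.0


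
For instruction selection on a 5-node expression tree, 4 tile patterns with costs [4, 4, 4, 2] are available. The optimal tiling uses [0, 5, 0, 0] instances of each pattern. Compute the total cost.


Total cost = sum(count_i * cost_i)
= 0*4 + 5*4 + 0*4 + 0*2
= 20

20


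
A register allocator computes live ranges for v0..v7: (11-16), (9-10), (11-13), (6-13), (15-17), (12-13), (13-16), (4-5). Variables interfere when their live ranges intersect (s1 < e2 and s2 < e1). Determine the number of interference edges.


Check all pairs for overlapping intervals.
Two intervals (s1,e1) and (s2,e2) overlap if s1 < e2 and s2 < e1.
v0 (11-16) vs v1..v7: overlaps v2, v3, v4, v5, v6 -> 5
v1 (9-10) vs v2..v7: overlaps v3 -> 1
v2 (11-13) vs v3..v7: overlaps v3, v5 -> 2
v3 (6-13) vs v4..v7: overlaps v5 -> 1
v4 (15-17) vs v5..v7: overlaps v6 -> 1
v5 (12-13) vs v6..v7: overlaps none -> 0
v6 (13-16) vs v7: overlaps none -> 0
Total overlapping pairs = 5 + 1 + 2 + 1 + 1 + 0 + 0 = 10

10


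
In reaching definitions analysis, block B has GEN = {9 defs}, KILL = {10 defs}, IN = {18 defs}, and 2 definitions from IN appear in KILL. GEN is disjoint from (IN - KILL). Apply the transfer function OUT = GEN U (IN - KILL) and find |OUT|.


IN - KILL: 18 - 2 = 16 surviving definitions
OUT = GEN + surviving = 9 + 16 = 25

25


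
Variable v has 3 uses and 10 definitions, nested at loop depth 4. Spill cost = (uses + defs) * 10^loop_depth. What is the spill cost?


uses + defs = 3 + 10 = 13
10^4 = 10000
Spill cost = 13 * 10000 = 130000

130000


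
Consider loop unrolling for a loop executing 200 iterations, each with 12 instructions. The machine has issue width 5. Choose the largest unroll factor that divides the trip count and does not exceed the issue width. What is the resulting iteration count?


Largest divisor of 200 <= 5 is 5
New iterations = 200 / 5 = 40

40


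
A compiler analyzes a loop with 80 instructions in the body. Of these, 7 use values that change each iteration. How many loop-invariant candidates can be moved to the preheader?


Invariant candidates = total - loop-dependent
= 80 - 7 = 73

73


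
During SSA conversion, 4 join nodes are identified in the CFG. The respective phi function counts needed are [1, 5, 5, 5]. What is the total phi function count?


Total phi functions = sum of phi functions at each join node
= 1 + 5 + 5 + 5 = 16

16


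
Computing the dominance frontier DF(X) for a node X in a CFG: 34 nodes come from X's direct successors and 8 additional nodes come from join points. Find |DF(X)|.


DF(X) = direct successor contributions + join point contributions
= 34 + 8 = 42

42


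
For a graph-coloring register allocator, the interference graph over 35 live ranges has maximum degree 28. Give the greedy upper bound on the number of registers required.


Greedy coloring never needs more than (max_degree + 1) colors: when coloring a vertex, at most max_degree neighbors are already colored.
Upper bound = 28 + 1 = 29

29


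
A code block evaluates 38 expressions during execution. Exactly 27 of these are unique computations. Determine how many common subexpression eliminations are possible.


CSE count = total expressions - unique expressions
= 38 - 27 = 11

11


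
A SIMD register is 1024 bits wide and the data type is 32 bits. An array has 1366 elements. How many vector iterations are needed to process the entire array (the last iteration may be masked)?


Width = 1024 / 32 = 32 elements per vector op
Iterations = ceil(1366 / 32) = 43

43


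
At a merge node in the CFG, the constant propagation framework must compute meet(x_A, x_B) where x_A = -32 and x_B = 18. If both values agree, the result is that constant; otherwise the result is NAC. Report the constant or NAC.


Meet operation: if both paths give the same constant, result is that constant; if they differ, result is NAC (not-a-constant).
Path A: -32, Path B: 18 -> differ
Result: not-a-constant -> NAC

NAC


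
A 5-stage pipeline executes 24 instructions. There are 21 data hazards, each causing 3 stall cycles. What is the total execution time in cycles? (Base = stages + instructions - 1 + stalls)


Base cycles = 5 + 24 - 1 = 28
Total stalls = 21 * 3 = 63
Total = 28 + 63 = 91

91


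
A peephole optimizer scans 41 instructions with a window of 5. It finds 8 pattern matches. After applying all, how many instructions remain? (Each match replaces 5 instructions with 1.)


Each match removes 4 instructions.
Total removed = 8 * 4 = 32
Remaining = 41 - 32 = 9

9


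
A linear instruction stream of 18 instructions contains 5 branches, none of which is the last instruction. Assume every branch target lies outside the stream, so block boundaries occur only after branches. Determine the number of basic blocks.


With no in-sequence branch targets, the leaders are the first instruction plus the instruction after each branch.
Number of basic blocks = branches + 1
= 5 + 1 = 6

6


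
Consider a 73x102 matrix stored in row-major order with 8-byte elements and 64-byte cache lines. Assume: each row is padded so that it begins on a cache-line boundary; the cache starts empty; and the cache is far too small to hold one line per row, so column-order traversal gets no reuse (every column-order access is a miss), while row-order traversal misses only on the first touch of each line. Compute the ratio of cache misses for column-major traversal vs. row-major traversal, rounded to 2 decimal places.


Each row occupies 102 * 8 = 816 bytes and starts on a line boundary, so it spans ceil(816 / 64) = 13 cache lines.
Row-major traversal misses (one per line touched): 73 * ceil(102 * 8 / 64) = 949
Column-major traversal misses (no reuse, every access misses): 73 * 102 = 7446
Ratio = 7446 / 949 = 7.85

7.85


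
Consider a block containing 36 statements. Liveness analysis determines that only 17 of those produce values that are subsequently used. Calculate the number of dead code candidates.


Dead code = total statements - live definitions
= 36 - 17 = 19

19


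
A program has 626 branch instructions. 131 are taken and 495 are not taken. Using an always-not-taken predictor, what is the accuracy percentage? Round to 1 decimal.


Predictor: always-not-taken
Correct predictions = 495
Accuracy = 495 / 626 * 100 = 79.1%

79.1


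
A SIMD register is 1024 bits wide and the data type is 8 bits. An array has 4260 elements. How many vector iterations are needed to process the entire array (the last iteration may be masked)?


Width = 1024 / 8 = 128 elements per vector op
Iterations = ceil(4260 / 128) = 34

34


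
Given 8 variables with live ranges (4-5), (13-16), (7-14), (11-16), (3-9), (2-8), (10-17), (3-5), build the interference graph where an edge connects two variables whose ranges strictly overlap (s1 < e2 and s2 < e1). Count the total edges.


Check all pairs for overlapping intervals.
Two intervals (s1,e1) and (s2,e2) overlap if s1 < e2 and s2 < e1.
v0 (4-5) vs v1..v7: overlaps v4, v5, v7 -> 3
v1 (13-16) vs v2..v7: overlaps v2, v3, v6 -> 3
v2 (7-14) vs v3..v7: overlaps v3, v4, v5, v6 -> 4
v3 (11-16) vs v4..v7: overlaps v6 -> 1
v4 (3-9) vs v5..v7: overlaps v5, v7 -> 2
v5 (2-8) vs v6..v7: overlaps v7 -> 1
v6 (10-17) vs v7: overlaps none -> 0
Total overlapping pairs = 3 + 3 + 4 + 1 + 2 + 1 + 0 = 14

14


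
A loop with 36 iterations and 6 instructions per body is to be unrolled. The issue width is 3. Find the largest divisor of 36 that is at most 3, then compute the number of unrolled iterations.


Largest divisor of 36 <= 3 is 3
New iterations = 36 / 3 = 12

12


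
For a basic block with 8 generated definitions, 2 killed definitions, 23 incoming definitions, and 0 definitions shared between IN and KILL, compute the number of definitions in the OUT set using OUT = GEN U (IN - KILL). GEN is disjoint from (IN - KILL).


IN - KILL: 23 - 0 = 23 surviving definitions
OUT = GEN + surviving = 8 + 23 = 31

31


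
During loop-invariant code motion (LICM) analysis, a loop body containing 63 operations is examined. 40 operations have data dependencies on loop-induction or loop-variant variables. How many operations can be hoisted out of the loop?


Invariant candidates = total - loop-dependent
= 63 - 40 = 23

23


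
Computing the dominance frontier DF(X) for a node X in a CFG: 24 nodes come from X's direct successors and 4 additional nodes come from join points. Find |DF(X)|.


DF(X) = direct successor contributions + join point contributions
= 24 + 4 = 28

28


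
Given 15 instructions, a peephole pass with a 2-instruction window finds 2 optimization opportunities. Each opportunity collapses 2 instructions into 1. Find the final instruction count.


Each match removes 1 instructions.
Total removed = 2 * 1 = 2
Remaining = 15 - 2 = 13

13


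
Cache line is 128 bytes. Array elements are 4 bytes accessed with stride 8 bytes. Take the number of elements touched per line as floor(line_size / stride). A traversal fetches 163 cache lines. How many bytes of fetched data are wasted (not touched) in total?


Elements per line = floor(128 / 8) = 16
Bytes used per line = 16 * 4 = 64
Wasted per line = 128 - 64 = 64
Total wasted = 64 * 163 = 10432

10432


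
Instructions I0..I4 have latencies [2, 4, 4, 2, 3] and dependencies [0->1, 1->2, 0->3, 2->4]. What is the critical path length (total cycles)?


Compute longest path through dependency graph: dist(Ik) = max over predecessors of dist + latency(Ik).
dist(I0) = latency 2 = 2
dist(I1) = dist(I0) + 4 = 2 + 4 = 6
dist(I2) = dist(I1) + 4 = 6 + 4 = 10
dist(I3) = dist(I0) + 2 = 2 + 2 = 4
dist(I4) = dist(I2) + 3 = 10 + 3 = 13
Critical path = max dist = 13

13


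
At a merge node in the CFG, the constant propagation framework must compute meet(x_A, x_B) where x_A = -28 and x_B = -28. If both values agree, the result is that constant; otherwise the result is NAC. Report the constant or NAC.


Meet operation: if both paths give the same constant, result is that constant; if they differ, result is NAC (not-a-constant).
Path A: -28, Path B: -28 -> equal
Result: constant -> -28

-28


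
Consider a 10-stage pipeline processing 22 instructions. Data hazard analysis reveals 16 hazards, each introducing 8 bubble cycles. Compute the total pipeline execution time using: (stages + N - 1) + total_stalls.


Base cycles = 10 + 22 - 1 = 31
Total stalls = 16 * 8 = 128
Total = 31 + 128 = 159

159


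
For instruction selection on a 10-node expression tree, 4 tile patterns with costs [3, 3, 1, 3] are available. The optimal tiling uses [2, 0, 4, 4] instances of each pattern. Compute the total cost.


Total cost = sum(count_i * cost_i)
= 2*3 + 0*3 + 4*1 + 4*3
= 22

22


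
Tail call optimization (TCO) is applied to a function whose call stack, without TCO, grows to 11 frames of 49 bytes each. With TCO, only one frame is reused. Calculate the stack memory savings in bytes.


Without TCO: 11 * 49 = 539 bytes
With TCO: reuse 1 frame = 49 bytes
Savings = 539 - 49 = 490

490


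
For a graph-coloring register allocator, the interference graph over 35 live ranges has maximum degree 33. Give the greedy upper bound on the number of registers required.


Greedy coloring never needs more than (max_degree + 1) colors: when coloring a vertex, at most max_degree neighbors are already colored.
Upper bound = 33 + 1 = 34

34


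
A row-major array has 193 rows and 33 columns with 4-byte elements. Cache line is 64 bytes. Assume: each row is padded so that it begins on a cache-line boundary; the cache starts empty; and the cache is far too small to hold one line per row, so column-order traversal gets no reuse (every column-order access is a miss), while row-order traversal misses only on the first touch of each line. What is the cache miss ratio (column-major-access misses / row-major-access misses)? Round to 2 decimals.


Each row occupies 33 * 4 = 132 bytes and starts on a line boundary, so it spans ceil(132 / 64) = 3 cache lines.
Row-major traversal misses (one per line touched): 193 * ceil(33 * 4 / 64) = 579
Column-major traversal misses (no reuse, every access misses): 193 * 33 = 6369
Ratio = 6369 / 579 = 11.0

11.0


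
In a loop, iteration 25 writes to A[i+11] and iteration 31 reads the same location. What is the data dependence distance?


Distance = read iteration - write iteration
= 31 - 25 = 6

6


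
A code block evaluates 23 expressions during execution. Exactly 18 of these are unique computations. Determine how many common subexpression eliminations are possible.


CSE count = total expressions - unique expressions
= 23 - 18 = 5

5


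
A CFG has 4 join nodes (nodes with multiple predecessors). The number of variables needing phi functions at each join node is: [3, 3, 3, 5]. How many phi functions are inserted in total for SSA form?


Total phi functions = sum of phi functions at each join node
= 3 + 3 + 3 + 5 = 14

14


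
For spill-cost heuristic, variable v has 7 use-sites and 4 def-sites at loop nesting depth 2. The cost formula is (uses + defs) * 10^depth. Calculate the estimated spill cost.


uses + defs = 7 + 4 = 11
10^2 = 100
Spill cost = 11 * 100 = 1100

1100


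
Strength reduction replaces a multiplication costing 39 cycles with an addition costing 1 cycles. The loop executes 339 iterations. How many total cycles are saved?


Per-iteration saving = 39 - 1 = 38
Total saved = 339 * 38 = 12882

12882


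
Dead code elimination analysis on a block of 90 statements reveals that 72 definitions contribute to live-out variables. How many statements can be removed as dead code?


Dead code = total statements - live definitions
= 90 - 72 = 18

18


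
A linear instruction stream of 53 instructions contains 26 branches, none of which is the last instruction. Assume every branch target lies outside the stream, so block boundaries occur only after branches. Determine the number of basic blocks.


With no in-sequence branch targets, the leaders are the first instruction plus the instruction after each branch.
Number of basic blocks = branches + 1
= 26 + 1 = 27

27


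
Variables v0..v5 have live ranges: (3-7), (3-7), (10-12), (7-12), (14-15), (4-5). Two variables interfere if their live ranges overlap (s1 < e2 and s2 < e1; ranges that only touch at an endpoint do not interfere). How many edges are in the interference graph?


Check all pairs for overlapping intervals.
Two intervals (s1,e1) and (s2,e2) overlap if s1 < e2 and s2 < e1.
v0 (3-7) vs v1..v5: overlaps v1, v5 -> 2
v1 (3-7) vs v2..v5: overlaps v5 -> 1
v2 (10-12) vs v3..v5: overlaps v3 -> 1
v3 (7-12) vs v4..v5: overlaps none -> 0
v4 (14-15) vs v5: overlaps none -> 0
Total overlapping pairs = 2 + 1 + 1 + 0 + 0 = 4

4


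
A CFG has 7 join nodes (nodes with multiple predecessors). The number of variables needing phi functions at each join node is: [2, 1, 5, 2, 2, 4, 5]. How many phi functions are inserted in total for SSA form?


Total phi functions = sum of phi functions at each join node
= 2 + 1 + 5 + 2 + 2 + 4 + 5 = 21

21


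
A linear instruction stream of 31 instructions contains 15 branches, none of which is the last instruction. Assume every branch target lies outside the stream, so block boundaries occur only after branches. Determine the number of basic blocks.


With no in-sequence branch targets, the leaders are the first instruction plus the instruction after each branch.
Number of basic blocks = branches + 1
= 15 + 1 = 16

16


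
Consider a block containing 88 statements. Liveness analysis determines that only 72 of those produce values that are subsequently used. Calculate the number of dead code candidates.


Dead code = total statements - live definitions
= 88 - 72 = 16

16


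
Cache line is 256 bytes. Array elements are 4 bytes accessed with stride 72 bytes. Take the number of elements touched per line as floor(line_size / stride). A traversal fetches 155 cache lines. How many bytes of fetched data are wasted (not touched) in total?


Elements per line = floor(256 / 72) = 3
Bytes used per line = 3 * 4 = 12
Wasted per line = 256 - 12 = 244
Total wasted = 244 * 155 = 37820

37820


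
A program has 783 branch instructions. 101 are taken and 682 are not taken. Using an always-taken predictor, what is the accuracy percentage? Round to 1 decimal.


Predictor: always-taken
Correct predictions = 101
Accuracy = 101 / 783 * 100 = 12.9%

12.9


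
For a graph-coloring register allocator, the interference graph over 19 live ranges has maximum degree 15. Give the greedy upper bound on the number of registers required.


Greedy coloring never needs more than (max_degree + 1) colors: when coloring a vertex, at most max_degree neighbors are already colored.
Upper bound = 15 + 1 = 16

16


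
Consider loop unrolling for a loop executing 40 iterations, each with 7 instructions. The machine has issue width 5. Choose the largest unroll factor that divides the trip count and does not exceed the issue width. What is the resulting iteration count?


Largest divisor of 40 <= 5 is 5
New iterations = 40 / 5 = 8

8


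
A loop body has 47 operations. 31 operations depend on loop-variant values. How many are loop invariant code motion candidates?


Invariant candidates = total - loop-dependent
= 47 - 31 = 16

16


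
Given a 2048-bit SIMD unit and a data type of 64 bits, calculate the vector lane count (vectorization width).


Width = SIMD bits / data type bits
= 2048 / 64 = 32

32


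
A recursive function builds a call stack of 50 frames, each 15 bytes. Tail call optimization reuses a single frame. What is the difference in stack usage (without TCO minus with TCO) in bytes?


Without TCO: 50 * 15 = 750 bytes
With TCO: reuse 1 frame = 15 bytes
Savings = 750 - 15 = 735

735


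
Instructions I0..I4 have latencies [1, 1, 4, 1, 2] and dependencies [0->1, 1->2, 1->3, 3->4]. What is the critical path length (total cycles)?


Compute longest path through dependency graph: dist(Ik) = max over predecessors of dist + latency(Ik).
dist(I0) = latency 1 = 1
dist(I1) = dist(I0) + 1 = 1 + 1 = 2
dist(I2) = dist(I1) + 4 = 2 + 4 = 6
dist(I3) = dist(I1) + 1 = 2 + 1 = 3
dist(I4) = dist(I3) + 2 = 3 + 2 = 5
Critical path = max dist = 6

6


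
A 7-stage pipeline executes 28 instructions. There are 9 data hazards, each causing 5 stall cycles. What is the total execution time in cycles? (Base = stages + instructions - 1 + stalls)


Base cycles = 7 + 28 - 1 = 34
Total stalls = 9 * 5 = 45
Total = 34 + 45 = 79

79


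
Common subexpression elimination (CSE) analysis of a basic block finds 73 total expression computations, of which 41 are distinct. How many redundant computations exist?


CSE count = total expressions - unique expressions
= 73 - 41 = 32

32


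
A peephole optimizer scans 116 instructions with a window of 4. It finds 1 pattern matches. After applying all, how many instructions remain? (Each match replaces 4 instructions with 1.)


Each match removes 3 instructions.
Total removed = 1 * 3 = 3
Remaining = 116 - 3 = 113

113


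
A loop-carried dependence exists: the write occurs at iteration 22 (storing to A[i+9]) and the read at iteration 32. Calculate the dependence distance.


Distance = read iteration - write iteration
= 32 - 22 = 10

10


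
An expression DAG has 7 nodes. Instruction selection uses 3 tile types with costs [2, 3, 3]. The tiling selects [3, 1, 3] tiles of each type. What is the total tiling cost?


Total cost = sum(count_i * cost_i)
= 3*2 + 1*3 + 3*3
= 18

18


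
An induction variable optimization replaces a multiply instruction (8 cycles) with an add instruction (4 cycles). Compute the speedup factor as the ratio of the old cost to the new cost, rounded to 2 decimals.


Ratio = mult_cost / add_cost = 8 / 4 = 2.0

2.0


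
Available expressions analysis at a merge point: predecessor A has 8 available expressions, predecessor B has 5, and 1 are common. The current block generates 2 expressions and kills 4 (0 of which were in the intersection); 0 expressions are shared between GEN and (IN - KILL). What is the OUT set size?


IN = intersection of predecessors = 1
IN - KILL = 1 - 0 = 1
|OUT| = |GEN| + |IN - KILL| - |GEN ∩ (IN - KILL)| = 2 + 1 - 0 = 3

3


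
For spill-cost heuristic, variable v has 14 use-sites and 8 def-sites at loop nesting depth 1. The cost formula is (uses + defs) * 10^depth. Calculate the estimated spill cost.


uses + defs = 14 + 8 = 22
10^1 = 10
Spill cost = 22 * 10 = 220

220


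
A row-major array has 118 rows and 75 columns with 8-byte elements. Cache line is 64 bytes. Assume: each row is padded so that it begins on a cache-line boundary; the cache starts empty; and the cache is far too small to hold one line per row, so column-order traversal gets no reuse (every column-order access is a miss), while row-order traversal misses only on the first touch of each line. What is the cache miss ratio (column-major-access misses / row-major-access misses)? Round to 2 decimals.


Each row occupies 75 * 8 = 600 bytes and starts on a line boundary, so it spans ceil(600 / 64) = 10 cache lines.
Row-major traversal misses (one per line touched): 118 * ceil(75 * 8 / 64) = 1180
Column-major traversal misses (no reuse, every access misses): 118 * 75 = 8850
Ratio = 8850 / 1180 = 7.5

7.5


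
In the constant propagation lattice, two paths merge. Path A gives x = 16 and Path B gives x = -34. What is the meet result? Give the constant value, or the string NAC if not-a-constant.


Meet operation: if both paths give the same constant, result is that constant; if they differ, result is NAC (not-a-constant).
Path A: 16, Path B: -34 -> differ
Result: not-a-constant -> NAC

NAC


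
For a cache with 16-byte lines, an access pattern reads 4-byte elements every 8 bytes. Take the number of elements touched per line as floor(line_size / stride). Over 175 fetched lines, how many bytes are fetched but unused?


Elements per line = floor(16 / 8) = 2
Bytes used per line = 2 * 4 = 8
Wasted per line = 16 - 8 = 8
Total wasted = 8 * 175 = 1400

1400
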